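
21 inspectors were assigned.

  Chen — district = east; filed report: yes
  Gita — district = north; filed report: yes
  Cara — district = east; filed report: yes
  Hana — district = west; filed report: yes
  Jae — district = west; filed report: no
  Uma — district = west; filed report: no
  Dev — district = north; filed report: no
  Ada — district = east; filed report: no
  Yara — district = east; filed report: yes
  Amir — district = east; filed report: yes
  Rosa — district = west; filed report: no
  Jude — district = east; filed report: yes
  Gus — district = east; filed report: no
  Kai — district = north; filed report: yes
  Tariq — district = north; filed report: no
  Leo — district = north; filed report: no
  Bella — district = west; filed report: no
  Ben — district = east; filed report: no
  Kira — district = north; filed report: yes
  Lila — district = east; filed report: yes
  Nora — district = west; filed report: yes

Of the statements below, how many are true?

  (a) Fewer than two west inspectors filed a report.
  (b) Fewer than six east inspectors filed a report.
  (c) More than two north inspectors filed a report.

1

(a) west: |A| = 6, |A ∩ B| = 2; needs |A ∩ B| < 2 — false.
(b) east: |A| = 9, |A ∩ B| = 6; needs |A ∩ B| < 6 — false.
(c) north: |A| = 6, |A ∩ B| = 3; needs |A ∩ B| > 2 — true.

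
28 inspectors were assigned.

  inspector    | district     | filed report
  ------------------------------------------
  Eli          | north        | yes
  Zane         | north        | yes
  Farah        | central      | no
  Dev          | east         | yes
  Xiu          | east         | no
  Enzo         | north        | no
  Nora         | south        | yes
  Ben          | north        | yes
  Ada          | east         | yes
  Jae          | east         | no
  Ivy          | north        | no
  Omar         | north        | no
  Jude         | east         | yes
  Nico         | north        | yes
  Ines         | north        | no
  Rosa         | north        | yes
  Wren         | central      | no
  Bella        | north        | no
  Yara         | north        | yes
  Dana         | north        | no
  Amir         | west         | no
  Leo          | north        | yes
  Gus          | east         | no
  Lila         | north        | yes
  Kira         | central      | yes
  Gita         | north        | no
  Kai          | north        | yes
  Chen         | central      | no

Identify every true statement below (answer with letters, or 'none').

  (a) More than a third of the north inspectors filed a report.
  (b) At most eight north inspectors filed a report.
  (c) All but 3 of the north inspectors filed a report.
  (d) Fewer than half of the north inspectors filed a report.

(a)

|A| = 16, |A ∩ B| = 9, |A ∖ B| = 7.
(a) |A ∩ B| / |A| > 1/3: holds.
(b) |A ∩ B| ≤ 8: fails.
(c) |A ∖ B| = 3: fails.
(d) |A ∩ B| < |A ∖ B|: fails.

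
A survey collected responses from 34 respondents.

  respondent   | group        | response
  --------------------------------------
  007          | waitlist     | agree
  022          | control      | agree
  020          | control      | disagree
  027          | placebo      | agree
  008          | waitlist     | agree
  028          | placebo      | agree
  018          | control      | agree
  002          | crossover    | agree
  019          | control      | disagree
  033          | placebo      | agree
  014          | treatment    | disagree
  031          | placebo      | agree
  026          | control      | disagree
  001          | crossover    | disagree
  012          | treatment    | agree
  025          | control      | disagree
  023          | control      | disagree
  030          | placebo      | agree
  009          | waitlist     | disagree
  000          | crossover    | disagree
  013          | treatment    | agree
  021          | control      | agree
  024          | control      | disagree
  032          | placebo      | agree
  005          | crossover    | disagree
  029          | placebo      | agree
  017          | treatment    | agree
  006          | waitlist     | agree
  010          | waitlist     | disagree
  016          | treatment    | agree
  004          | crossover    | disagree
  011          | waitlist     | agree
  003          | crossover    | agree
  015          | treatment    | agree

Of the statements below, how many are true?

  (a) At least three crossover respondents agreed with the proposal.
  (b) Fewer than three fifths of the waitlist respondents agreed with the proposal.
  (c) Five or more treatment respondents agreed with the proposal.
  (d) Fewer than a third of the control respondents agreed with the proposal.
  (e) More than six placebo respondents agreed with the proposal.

(a) crossover: |A| = 6, |A ∩ B| = 2; needs |A ∩ B| ≥ 3 — false.
(b) waitlist: |A| = 6, |A ∩ B| = 4; needs |A ∩ B| / |A| < 3/5 — false.
(c) treatment: |A| = 6, |A ∩ B| = 5; needs |A ∩ B| ≥ 5 — true.
(d) control: |A| = 9, |A ∩ B| = 3; needs |A ∩ B| / |A| < 1/3 — false.
(e) placebo: |A| = 7, |A ∩ B| = 7; needs |A ∩ B| > 6 — true.

2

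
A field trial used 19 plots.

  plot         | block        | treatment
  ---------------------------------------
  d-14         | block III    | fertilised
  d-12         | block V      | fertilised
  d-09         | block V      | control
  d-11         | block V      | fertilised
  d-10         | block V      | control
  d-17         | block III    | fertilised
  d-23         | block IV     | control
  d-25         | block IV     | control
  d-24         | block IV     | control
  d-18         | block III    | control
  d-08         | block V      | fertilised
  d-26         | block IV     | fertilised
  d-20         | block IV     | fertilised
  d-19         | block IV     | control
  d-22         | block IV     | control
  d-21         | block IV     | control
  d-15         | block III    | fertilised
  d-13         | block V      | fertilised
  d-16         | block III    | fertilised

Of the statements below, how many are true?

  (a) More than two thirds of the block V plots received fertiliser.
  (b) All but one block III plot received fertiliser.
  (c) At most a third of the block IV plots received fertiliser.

(a) block V: |A| = 6, |A ∩ B| = 4; needs |A ∩ B| / |A| > 2/3 — false.
(b) block III: |A| = 5, |A ∩ B| = 4; needs |A ∖ B| = 1 — true.
(c) block IV: |A| = 8, |A ∩ B| = 2; needs |A ∩ B| / |A| ≤ 1/3 — true.

2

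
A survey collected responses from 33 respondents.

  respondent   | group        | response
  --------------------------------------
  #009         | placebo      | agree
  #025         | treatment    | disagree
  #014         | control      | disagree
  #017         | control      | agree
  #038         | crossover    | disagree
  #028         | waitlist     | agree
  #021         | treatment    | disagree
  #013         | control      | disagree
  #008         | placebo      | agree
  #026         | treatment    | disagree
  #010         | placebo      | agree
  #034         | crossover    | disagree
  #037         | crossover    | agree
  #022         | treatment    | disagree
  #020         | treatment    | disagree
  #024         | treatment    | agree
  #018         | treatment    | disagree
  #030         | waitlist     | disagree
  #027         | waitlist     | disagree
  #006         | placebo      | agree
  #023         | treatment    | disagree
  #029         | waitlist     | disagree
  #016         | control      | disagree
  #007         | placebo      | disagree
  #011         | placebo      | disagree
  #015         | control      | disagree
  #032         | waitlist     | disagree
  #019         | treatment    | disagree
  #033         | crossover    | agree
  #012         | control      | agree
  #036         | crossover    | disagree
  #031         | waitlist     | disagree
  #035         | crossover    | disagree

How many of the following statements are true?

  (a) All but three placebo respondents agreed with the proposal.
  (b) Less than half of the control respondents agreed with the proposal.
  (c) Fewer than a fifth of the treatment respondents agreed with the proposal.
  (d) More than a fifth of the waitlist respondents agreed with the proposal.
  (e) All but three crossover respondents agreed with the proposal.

2

(a) placebo: |A| = 6, |A ∩ B| = 4; needs |A ∖ B| = 3 — false.
(b) control: |A| = 6, |A ∩ B| = 2; needs |A ∩ B| < |A ∖ B| — true.
(c) treatment: |A| = 9, |A ∩ B| = 1; needs |A ∩ B| / |A| < 1/5 — true.
(d) waitlist: |A| = 6, |A ∩ B| = 1; needs |A ∩ B| / |A| > 1/5 — false.
(e) crossover: |A| = 6, |A ∩ B| = 2; needs |A ∖ B| = 3 — false.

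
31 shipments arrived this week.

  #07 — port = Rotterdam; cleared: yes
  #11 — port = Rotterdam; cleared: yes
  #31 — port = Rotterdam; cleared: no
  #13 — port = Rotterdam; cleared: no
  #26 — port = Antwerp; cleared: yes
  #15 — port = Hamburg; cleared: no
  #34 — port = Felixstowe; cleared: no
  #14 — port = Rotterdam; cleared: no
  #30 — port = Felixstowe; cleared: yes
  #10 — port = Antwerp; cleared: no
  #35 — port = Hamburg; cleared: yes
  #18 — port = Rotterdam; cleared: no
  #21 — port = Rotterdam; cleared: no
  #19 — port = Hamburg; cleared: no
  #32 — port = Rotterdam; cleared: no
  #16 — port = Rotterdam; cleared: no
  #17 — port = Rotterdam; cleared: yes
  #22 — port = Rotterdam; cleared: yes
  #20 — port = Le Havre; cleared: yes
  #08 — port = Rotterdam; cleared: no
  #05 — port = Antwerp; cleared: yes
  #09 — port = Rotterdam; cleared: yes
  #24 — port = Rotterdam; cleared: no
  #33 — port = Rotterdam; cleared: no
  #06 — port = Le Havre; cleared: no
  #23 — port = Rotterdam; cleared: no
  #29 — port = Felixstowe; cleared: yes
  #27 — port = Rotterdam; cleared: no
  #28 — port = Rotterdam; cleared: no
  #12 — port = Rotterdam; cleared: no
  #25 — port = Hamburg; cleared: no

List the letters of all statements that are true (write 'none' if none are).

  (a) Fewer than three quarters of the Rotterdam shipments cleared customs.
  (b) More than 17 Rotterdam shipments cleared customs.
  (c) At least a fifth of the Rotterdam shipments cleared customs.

(a), (c)

|A| = 19, |A ∩ B| = 5, |A ∖ B| = 14.
(a) |A ∩ B| / |A| < 3/4: holds.
(b) |A ∩ B| > 17: fails.
(c) |A ∩ B| / |A| ≥ 1/5: holds.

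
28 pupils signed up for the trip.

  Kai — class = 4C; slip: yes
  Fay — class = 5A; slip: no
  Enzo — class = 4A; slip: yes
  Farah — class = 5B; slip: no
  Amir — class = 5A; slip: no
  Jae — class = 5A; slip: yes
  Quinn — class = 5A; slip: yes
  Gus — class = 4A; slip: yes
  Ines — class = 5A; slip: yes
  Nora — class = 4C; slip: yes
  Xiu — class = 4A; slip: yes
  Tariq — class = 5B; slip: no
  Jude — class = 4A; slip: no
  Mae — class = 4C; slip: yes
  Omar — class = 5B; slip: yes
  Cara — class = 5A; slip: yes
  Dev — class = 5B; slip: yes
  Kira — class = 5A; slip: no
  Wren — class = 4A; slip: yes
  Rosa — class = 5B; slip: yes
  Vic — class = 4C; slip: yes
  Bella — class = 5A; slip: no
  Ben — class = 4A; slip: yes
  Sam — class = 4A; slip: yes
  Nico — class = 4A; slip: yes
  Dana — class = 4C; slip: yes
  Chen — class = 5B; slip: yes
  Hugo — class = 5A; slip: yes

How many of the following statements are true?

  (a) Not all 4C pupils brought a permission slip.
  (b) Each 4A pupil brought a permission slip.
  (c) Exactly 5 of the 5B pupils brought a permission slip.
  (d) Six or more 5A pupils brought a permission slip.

(a) 4C: |A| = 5, |A ∩ B| = 5; needs A ⊄ B (|A ∖ B| ≥ 1) — false.
(b) 4A: |A| = 8, |A ∩ B| = 7; needs A ⊆ B, i.e. every element of A is in B (|A ∖ B| = 0) — false.
(c) 5B: |A| = 6, |A ∩ B| = 4; needs |A ∩ B| = 5 — false.
(d) 5A: |A| = 9, |A ∩ B| = 5; needs |A ∩ B| ≥ 6 — false.

0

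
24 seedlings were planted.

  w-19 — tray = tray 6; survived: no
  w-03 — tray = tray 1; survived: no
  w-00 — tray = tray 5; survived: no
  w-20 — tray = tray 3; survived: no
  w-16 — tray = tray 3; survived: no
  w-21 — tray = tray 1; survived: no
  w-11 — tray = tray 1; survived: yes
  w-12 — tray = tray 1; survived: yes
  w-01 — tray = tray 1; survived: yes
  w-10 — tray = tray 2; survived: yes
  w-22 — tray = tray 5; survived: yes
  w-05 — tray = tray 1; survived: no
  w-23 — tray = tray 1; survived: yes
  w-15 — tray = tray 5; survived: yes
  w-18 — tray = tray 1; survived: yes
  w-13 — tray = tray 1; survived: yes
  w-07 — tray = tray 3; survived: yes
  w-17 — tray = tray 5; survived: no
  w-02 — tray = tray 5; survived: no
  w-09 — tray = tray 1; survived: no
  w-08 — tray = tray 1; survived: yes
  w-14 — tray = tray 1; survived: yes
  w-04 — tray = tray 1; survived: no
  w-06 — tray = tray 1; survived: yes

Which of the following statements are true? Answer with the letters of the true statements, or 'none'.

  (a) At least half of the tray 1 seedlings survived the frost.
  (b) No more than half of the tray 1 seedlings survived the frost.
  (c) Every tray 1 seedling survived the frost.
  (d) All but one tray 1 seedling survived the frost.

|A| = 14, |A ∩ B| = 9, |A ∖ B| = 5.
(a) |A ∩ B| ≥ |A ∖ B|: holds.
(b) |A ∩ B| ≤ |A ∖ B|: fails.
(c) A ⊆ B, i.e. every element of A is in B (|A ∖ B| = 0): fails.
(d) |A ∖ B| = 1: fails.

(a)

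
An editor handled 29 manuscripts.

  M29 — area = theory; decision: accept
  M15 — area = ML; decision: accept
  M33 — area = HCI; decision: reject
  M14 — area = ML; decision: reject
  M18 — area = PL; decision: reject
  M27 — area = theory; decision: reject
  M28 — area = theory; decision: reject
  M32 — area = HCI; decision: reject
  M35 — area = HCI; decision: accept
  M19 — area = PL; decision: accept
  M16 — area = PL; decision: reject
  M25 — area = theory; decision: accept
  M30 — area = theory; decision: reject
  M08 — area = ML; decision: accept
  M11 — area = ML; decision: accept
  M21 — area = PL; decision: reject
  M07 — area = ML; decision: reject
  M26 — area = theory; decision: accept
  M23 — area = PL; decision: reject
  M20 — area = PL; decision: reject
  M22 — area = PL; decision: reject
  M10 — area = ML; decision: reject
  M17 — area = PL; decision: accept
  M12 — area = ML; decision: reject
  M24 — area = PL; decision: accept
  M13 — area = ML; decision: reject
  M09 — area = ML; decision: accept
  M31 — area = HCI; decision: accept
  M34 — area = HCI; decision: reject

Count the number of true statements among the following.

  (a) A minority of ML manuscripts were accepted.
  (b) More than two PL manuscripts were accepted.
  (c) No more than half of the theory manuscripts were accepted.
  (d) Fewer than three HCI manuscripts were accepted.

(a) ML: |A| = 9, |A ∩ B| = 4; needs |A ∩ B| < |A ∖ B| — true.
(b) PL: |A| = 9, |A ∩ B| = 3; needs |A ∩ B| > 2 — true.
(c) theory: |A| = 6, |A ∩ B| = 3; needs |A ∩ B| ≤ |A ∖ B| — true.
(d) HCI: |A| = 5, |A ∩ B| = 2; needs |A ∩ B| < 3 — true.

4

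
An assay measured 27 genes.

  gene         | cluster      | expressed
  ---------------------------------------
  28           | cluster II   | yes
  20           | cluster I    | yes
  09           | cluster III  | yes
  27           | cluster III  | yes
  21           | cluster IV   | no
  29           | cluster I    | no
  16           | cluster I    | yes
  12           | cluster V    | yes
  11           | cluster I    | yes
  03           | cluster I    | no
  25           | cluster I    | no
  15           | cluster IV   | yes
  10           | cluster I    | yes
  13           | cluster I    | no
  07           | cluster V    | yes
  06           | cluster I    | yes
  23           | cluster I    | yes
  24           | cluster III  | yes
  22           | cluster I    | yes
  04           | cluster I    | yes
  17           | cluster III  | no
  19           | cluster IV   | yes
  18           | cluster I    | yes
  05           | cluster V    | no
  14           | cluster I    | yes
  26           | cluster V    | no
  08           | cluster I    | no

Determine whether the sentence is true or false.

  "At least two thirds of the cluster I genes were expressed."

Truth condition: |A ∩ B| / |A| ≥ 2/3.
|A| = 15, |A ∩ B| = 10, |A ∖ B| = 5.
|A ∩ B|/|A| = 10/15, so the statement is true.

True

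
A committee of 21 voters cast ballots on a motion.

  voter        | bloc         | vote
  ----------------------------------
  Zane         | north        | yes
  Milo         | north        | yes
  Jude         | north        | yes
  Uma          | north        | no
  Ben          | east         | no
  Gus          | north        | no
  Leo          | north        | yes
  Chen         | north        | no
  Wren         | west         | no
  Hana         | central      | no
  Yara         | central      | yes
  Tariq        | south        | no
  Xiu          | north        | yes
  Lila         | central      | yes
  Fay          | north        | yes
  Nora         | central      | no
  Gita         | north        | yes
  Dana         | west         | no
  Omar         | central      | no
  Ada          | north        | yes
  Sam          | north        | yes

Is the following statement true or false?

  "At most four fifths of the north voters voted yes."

True

Truth condition: |A ∩ B| / |A| ≤ 4/5.
A (the restrictor) = {Zane, Milo, Jude, Uma, Gus, Leo, Chen, Xiu, Fay, Gita, Ada, Sam}, |A| = 12.
A ∩ B = {Zane, Milo, Jude, Leo, Xiu, Fay, Gita, Ada, Sam}, so |A ∩ B| = 9.
A ∖ B = {Uma, Gus, Chen}, so |A ∖ B| = 3.
|A ∩ B|/|A| = 9/12, so the statement is true.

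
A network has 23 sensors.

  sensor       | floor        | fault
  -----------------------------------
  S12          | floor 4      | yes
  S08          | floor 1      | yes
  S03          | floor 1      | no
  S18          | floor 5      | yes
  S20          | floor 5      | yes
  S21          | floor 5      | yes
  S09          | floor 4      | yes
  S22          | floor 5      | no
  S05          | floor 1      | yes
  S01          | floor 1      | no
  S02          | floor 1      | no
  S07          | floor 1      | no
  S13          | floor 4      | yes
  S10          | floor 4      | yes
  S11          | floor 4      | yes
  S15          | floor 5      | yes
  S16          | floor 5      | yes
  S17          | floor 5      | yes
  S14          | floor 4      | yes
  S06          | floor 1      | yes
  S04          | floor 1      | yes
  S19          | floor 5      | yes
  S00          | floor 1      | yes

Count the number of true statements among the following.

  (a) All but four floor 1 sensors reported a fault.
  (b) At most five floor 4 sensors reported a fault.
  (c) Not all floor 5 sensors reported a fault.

2

(a) floor 1: |A| = 9, |A ∩ B| = 5; needs |A ∖ B| = 4 — true.
(b) floor 4: |A| = 6, |A ∩ B| = 6; needs |A ∩ B| ≤ 5 — false.
(c) floor 5: |A| = 8, |A ∩ B| = 7; needs A ⊄ B (|A ∖ B| ≥ 1) — true.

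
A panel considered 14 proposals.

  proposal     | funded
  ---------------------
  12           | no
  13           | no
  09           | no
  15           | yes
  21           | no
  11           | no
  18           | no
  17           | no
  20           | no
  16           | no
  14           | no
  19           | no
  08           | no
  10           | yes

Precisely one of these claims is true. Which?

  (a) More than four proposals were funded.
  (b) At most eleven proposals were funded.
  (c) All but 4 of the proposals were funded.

|A| = 14, |A ∩ B| = 2, |A ∖ B| = 12.
(a) requires |A ∩ B| > 4: false.
(b) requires |A ∩ B| ≤ 11: true.
(c) requires |A ∖ B| = 4: false.

(b)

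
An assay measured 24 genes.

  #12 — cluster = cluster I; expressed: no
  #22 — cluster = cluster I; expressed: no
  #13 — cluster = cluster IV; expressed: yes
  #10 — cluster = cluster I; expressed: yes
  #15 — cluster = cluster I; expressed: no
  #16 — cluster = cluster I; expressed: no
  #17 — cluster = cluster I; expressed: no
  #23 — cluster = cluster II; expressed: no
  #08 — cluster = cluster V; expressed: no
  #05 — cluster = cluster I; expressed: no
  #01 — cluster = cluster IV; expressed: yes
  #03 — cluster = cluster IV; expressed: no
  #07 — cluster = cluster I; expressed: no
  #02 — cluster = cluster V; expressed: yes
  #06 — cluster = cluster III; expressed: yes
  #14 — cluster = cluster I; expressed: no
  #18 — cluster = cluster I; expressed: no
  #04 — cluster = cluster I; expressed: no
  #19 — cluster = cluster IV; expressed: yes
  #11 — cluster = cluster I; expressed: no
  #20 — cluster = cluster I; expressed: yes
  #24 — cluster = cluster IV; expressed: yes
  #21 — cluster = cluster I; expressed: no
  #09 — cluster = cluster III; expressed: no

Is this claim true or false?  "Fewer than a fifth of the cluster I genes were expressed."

True

Truth condition: |A ∩ B| / |A| < 1/5.
A (the restrictor) = {#12, #22, #10, #15, #16, #17, #05, #07, #14, #18, #04, #11, #20, #21}, |A| = 14.
A ∩ B = {#10, #20}, so |A ∩ B| = 2.
A ∖ B = {#12, #22, #15, #16, #17, #05, #07, #14, #18, #04, #11, #21}, so |A ∖ B| = 12.
|A ∩ B|/|A| = 2/14, so the statement is true.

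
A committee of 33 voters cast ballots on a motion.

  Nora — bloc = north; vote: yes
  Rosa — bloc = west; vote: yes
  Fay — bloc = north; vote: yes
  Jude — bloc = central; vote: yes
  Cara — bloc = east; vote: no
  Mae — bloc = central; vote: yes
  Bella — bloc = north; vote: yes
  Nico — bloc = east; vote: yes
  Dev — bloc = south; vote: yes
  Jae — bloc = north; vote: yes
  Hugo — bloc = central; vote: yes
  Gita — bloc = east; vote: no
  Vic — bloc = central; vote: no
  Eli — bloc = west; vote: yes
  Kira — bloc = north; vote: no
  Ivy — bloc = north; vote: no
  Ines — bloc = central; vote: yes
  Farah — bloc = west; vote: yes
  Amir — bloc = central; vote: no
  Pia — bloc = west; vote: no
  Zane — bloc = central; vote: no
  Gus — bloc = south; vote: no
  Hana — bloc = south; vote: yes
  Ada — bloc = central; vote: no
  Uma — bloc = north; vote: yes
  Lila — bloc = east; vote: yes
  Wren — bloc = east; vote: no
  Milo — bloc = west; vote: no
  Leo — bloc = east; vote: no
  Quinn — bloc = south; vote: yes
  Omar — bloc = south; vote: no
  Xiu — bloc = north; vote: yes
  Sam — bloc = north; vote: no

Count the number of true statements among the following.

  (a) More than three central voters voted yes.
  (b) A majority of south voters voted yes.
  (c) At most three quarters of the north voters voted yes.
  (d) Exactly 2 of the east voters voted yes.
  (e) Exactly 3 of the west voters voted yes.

(a) central: |A| = 8, |A ∩ B| = 4; needs |A ∩ B| > 3 — true.
(b) south: |A| = 5, |A ∩ B| = 3; needs |A ∩ B| > |A ∖ B| — true.
(c) north: |A| = 9, |A ∩ B| = 6; needs |A ∩ B| / |A| ≤ 3/4 — true.
(d) east: |A| = 6, |A ∩ B| = 2; needs |A ∩ B| = 2 — true.
(e) west: |A| = 5, |A ∩ B| = 3; needs |A ∩ B| = 3 — true.

5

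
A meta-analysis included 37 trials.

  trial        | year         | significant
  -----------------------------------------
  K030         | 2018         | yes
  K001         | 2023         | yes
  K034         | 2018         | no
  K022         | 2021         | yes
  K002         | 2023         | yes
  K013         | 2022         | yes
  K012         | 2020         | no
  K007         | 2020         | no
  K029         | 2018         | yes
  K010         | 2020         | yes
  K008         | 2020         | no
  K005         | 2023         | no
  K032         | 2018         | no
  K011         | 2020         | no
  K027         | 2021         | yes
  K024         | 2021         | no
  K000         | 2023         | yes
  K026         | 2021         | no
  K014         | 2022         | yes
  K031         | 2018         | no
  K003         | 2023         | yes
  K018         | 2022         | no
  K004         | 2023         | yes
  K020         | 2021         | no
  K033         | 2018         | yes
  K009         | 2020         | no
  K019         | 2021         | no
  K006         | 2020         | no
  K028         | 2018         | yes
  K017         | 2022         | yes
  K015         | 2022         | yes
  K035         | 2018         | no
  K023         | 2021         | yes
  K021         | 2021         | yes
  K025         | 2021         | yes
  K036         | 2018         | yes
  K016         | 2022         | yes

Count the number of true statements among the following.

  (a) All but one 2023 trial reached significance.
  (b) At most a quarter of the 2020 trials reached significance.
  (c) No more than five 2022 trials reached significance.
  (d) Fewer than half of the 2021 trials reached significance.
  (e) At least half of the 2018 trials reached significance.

4

(a) 2023: |A| = 6, |A ∩ B| = 5; needs |A ∖ B| = 1 — true.
(b) 2020: |A| = 7, |A ∩ B| = 1; needs |A ∩ B| / |A| ≤ 1/4 — true.
(c) 2022: |A| = 6, |A ∩ B| = 5; needs |A ∩ B| ≤ 5 — true.
(d) 2021: |A| = 9, |A ∩ B| = 5; needs |A ∩ B| < |A ∖ B| — false.
(e) 2018: |A| = 9, |A ∩ B| = 5; needs |A ∩ B| ≥ |A ∖ B| — true.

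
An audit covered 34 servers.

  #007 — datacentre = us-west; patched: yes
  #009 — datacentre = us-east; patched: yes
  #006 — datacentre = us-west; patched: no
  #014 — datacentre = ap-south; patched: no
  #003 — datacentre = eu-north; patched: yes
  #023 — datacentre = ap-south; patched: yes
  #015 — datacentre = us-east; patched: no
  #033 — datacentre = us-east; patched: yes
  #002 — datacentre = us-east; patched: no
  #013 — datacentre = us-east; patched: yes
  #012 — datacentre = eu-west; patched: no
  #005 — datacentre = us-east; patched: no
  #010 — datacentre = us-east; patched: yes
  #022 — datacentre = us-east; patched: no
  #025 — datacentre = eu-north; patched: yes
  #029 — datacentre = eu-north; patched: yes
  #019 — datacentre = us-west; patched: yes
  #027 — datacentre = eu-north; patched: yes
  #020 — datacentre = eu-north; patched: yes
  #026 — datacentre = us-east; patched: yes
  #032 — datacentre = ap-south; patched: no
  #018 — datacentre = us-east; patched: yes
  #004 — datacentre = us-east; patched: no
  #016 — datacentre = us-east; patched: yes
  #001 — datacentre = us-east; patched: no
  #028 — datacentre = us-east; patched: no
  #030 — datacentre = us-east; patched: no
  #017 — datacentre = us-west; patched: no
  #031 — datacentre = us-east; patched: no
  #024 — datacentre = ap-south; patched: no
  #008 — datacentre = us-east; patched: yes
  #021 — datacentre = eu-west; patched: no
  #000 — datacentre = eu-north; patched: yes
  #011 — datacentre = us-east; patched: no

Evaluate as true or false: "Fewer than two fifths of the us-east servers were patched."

False

Truth condition: |A ∩ B| / |A| < 2/5.
|A| = 18, |A ∩ B| = 8, |A ∖ B| = 10.
|A ∩ B|/|A| = 8/18, so the statement is false.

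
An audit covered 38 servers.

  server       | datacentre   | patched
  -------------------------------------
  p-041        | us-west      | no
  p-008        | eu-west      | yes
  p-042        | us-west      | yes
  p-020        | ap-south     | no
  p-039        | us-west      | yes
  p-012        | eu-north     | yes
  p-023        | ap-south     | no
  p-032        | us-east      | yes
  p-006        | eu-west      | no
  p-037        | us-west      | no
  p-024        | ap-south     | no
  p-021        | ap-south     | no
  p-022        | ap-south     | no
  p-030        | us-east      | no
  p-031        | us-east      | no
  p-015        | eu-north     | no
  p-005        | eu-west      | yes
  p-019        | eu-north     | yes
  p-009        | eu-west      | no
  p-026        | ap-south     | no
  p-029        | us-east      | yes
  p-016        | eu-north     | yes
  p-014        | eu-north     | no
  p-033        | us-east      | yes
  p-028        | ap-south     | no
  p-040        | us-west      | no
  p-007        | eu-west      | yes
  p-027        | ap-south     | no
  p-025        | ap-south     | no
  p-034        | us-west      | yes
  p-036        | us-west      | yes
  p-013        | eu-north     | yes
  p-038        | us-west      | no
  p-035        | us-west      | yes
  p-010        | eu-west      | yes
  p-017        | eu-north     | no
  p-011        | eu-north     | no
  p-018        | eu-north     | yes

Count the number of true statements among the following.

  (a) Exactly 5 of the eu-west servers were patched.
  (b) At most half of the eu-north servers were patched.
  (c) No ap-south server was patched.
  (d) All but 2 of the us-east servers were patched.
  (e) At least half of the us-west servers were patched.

(a) eu-west: |A| = 6, |A ∩ B| = 4; needs |A ∩ B| = 5 — false.
(b) eu-north: |A| = 9, |A ∩ B| = 5; needs |A ∩ B| ≤ |A ∖ B| — false.
(c) ap-south: |A| = 9, |A ∩ B| = 0; needs A ∩ B = ∅ (|A ∩ B| = 0) — true.
(d) us-east: |A| = 5, |A ∩ B| = 3; needs |A ∖ B| = 2 — true.
(e) us-west: |A| = 9, |A ∩ B| = 5; needs |A ∩ B| ≥ |A ∖ B| — true.

3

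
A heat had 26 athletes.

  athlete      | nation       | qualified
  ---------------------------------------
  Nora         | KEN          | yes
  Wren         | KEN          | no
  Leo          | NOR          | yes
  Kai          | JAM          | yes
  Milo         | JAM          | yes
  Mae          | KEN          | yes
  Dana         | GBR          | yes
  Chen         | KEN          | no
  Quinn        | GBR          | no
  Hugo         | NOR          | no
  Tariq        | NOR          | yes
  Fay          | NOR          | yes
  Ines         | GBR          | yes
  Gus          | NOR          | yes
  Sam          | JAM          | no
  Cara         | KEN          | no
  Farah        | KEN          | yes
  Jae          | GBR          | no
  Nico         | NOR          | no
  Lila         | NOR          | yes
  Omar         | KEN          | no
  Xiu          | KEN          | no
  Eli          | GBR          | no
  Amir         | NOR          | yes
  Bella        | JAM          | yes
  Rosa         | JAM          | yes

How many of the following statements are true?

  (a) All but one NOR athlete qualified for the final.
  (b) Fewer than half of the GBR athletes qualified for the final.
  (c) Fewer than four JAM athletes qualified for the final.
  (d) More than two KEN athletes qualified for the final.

2

(a) NOR: |A| = 8, |A ∩ B| = 6; needs |A ∖ B| = 1 — false.
(b) GBR: |A| = 5, |A ∩ B| = 2; needs |A ∩ B| < |A ∖ B| — true.
(c) JAM: |A| = 5, |A ∩ B| = 4; needs |A ∩ B| < 4 — false.
(d) KEN: |A| = 8, |A ∩ B| = 3; needs |A ∩ B| > 2 — true.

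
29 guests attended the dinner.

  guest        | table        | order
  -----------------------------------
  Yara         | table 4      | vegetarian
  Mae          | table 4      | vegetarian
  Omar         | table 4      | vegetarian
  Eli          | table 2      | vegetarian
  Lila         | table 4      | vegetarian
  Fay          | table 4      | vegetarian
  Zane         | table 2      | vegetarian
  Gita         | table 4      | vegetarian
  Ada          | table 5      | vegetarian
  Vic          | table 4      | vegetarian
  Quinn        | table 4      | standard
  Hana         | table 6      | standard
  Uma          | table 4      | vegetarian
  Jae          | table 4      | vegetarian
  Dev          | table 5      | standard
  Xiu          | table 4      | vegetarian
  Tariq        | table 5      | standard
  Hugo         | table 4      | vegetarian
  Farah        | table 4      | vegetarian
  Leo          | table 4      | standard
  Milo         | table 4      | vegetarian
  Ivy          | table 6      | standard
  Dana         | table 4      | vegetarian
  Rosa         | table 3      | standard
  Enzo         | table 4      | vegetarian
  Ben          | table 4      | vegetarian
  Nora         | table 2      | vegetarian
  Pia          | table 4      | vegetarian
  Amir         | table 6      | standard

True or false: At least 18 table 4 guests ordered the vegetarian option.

False

The determiner here denotes the relation: |A ∩ B| ≥ 18.
|A| = 19, |A ∩ B| = 17, |A ∖ B| = 2.
|A ∩ B| = 17, so the statement is false.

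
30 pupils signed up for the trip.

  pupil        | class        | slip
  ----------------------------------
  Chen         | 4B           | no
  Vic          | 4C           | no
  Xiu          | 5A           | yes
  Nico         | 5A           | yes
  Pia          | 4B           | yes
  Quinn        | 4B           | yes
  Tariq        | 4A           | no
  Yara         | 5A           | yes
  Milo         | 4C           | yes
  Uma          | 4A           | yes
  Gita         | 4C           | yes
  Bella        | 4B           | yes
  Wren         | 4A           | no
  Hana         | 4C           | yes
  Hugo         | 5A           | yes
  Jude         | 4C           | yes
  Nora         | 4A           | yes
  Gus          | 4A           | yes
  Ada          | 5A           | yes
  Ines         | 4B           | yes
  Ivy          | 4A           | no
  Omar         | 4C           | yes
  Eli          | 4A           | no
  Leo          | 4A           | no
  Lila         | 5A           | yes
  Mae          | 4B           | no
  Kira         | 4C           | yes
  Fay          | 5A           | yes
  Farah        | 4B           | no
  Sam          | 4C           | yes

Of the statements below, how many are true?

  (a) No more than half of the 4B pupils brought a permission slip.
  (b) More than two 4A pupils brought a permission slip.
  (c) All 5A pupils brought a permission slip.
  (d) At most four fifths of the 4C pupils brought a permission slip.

(a) 4B: |A| = 7, |A ∩ B| = 4; needs |A ∩ B| ≤ |A ∖ B| — false.
(b) 4A: |A| = 8, |A ∩ B| = 3; needs |A ∩ B| > 2 — true.
(c) 5A: |A| = 7, |A ∩ B| = 7; needs A ⊆ B, i.e. every element of A is in B (|A ∖ B| = 0) — true.
(d) 4C: |A| = 8, |A ∩ B| = 7; needs |A ∩ B| / |A| ≤ 4/5 — false.

2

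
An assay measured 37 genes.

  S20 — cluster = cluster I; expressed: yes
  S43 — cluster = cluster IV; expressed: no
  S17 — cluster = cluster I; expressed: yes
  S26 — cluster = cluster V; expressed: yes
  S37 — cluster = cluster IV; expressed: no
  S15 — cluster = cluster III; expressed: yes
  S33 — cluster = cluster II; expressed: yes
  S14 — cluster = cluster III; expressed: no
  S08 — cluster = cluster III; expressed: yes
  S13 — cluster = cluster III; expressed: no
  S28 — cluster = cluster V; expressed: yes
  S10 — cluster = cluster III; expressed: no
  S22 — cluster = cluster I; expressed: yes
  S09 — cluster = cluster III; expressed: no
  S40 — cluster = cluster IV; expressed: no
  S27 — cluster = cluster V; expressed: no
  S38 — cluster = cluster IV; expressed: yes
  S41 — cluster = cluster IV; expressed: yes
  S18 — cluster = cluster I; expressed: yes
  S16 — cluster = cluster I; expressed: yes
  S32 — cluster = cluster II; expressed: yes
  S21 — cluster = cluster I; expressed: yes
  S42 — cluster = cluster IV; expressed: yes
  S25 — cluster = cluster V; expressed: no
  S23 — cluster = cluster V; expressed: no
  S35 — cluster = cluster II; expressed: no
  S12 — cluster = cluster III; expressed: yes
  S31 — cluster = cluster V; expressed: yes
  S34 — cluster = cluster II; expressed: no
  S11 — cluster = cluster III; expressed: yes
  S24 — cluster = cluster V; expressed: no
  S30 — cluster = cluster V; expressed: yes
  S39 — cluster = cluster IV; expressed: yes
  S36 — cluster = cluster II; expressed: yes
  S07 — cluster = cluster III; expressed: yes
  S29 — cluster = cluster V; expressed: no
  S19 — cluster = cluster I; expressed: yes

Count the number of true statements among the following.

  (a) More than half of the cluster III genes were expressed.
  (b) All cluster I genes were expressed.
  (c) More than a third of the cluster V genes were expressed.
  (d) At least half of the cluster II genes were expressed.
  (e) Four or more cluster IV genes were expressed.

5

(a) cluster III: |A| = 9, |A ∩ B| = 5; needs |A ∩ B| > |A ∖ B| — true.
(b) cluster I: |A| = 7, |A ∩ B| = 7; needs A ⊆ B, i.e. every element of A is in B (|A ∖ B| = 0) — true.
(c) cluster V: |A| = 9, |A ∩ B| = 4; needs |A ∩ B| / |A| > 1/3 — true.
(d) cluster II: |A| = 5, |A ∩ B| = 3; needs |A ∩ B| ≥ |A ∖ B| — true.
(e) cluster IV: |A| = 7, |A ∩ B| = 4; needs |A ∩ B| ≥ 4 — true.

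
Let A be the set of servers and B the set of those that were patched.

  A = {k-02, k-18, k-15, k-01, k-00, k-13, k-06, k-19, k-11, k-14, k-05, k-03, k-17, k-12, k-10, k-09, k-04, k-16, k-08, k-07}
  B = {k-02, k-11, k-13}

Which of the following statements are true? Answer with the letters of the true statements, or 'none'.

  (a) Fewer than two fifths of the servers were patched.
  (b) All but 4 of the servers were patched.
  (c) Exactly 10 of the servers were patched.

|A| = 20, |A ∩ B| = 3, |A ∖ B| = 17.
(a) |A ∩ B| / |A| < 2/5: holds.
(b) |A ∖ B| = 4: fails.
(c) |A ∩ B| = 10: fails.

(a)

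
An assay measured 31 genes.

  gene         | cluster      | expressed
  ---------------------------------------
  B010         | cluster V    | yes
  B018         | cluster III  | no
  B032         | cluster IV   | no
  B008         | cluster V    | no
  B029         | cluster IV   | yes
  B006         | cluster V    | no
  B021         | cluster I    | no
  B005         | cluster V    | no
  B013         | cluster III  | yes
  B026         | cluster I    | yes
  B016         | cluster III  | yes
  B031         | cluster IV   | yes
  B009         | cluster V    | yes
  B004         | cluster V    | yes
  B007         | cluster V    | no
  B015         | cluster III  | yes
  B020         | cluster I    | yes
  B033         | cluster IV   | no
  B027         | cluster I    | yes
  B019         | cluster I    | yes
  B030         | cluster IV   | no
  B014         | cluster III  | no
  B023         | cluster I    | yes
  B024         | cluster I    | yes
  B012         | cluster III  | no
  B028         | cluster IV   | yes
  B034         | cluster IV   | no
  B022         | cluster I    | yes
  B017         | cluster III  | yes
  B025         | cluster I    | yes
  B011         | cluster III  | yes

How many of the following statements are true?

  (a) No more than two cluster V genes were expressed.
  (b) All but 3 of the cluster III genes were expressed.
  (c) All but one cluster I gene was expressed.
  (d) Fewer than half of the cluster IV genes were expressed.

(a) cluster V: |A| = 7, |A ∩ B| = 3; needs |A ∩ B| ≤ 2 — false.
(b) cluster III: |A| = 8, |A ∩ B| = 5; needs |A ∖ B| = 3 — true.
(c) cluster I: |A| = 9, |A ∩ B| = 8; needs |A ∖ B| = 1 — true.
(d) cluster IV: |A| = 7, |A ∩ B| = 3; needs |A ∩ B| < |A ∖ B| — true.

3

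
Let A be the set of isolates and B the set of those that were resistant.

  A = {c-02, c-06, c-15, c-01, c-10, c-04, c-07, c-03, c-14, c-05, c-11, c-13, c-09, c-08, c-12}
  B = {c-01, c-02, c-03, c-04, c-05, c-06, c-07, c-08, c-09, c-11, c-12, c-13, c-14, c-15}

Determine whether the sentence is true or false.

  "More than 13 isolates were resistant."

True

The determiner here denotes the relation: |A ∩ B| > 13.
|A| = 15, |A ∩ B| = 14, |A ∖ B| = 1.
|A ∩ B| = 14, so the statement is true.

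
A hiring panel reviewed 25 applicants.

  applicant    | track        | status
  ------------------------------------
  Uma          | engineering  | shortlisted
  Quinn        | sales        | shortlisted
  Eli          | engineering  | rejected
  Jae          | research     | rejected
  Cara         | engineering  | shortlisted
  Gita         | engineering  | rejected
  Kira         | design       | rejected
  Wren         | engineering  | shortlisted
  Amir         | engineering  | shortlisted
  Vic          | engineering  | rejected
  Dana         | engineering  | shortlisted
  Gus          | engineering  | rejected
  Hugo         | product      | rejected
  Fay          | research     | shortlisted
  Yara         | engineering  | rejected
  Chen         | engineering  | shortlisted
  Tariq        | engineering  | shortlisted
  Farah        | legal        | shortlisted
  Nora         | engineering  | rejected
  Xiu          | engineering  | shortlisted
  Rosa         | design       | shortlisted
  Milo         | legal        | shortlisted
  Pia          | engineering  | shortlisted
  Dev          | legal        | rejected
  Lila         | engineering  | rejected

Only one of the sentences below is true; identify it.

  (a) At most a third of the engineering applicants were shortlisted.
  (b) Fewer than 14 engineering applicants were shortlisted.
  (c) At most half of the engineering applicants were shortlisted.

(b)

|A| = 16, |A ∩ B| = 9, |A ∖ B| = 7.
(a) requires |A ∩ B| / |A| ≤ 1/3: false.
(b) requires |A ∩ B| < 14: true.
(c) requires |A ∩ B| ≤ |A ∖ B|: false.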